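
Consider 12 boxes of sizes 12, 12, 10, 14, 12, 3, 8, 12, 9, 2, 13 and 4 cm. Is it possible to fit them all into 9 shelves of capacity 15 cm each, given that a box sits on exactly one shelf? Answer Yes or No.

Yes

A valid assignment using 9 shelves:
  shelf 1: 14 = 14
  shelf 2: 13 + 2 = 15
  shelf 3: 12 + 3 = 15
  shelf 4: 12 = 12
  shelf 5: 12 = 12
  shelf 6: 12 = 12
  shelf 7: 10 + 4 = 14
  shelf 8: 9 = 9
  shelf 9: 8 = 8
Every load is within 15 cm, so 9 shelves suffice.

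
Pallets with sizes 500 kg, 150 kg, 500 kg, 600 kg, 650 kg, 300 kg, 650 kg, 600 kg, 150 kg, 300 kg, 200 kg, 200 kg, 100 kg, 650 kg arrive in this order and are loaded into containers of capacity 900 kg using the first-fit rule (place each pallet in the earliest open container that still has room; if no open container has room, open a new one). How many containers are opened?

7

  500 → container 1 (new)  [load 500/900]
  150 → container 1  [load 650/900]
  500 → container 2 (new)  [load 500/900]
  600 → container 3 (new)  [load 600/900]
  650 → container 4 (new)  [load 650/900]
  300 → container 2  [load 800/900]
  650 → container 5 (new)  [load 650/900]
  600 → container 6 (new)  [load 600/900]
  150 → container 1  [load 800/900]
  300 → container 3  [load 900/900]
  200 → container 4  [load 850/900]
  200 → container 5  [load 850/900]
  100 → container 1  [load 900/900]
  650 → container 7 (new)  [load 650/900]
7 containers opened.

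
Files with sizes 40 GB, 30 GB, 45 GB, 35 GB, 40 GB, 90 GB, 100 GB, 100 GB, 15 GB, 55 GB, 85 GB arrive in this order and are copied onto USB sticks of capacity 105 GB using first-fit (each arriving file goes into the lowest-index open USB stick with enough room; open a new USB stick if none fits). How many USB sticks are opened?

  40 → USB stick 1 (new)  [load 40/105]
  30 → USB stick 1  [load 70/105]
  45 → USB stick 2 (new)  [load 45/105]
  35 → USB stick 1  [load 105/105]
  40 → USB stick 2  [load 85/105]
  90 → USB stick 3 (new)  [load 90/105]
  100 → USB stick 4 (new)  [load 100/105]
  100 → USB stick 5 (new)  [load 100/105]
  15 → USB stick 2  [load 100/105]
  55 → USB stick 6 (new)  [load 55/105]
  85 → USB stick 7 (new)  [load 85/105]
7 USB sticks opened.

7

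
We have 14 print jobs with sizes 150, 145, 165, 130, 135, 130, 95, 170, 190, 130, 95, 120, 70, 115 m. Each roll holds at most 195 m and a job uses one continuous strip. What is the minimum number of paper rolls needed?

Total = 190 + 170 + 165 + 150 + 145 + 135 + 130 + 130 + 130 + 120 + 115 + 95 + 95 + 70 = 1840 m.
Lower bound: ⌈1840/195⌉ = 10 paper rolls.
Also, 11 print jobs each exceed 195/2 m, and no two of those can share a roll, so at least 11 paper rolls are needed.
A packing using 12 paper rolls:
  roll 1: 190 = 190
  roll 2: 170 = 170
  roll 3: 165 = 165
  roll 4: 150 = 150
  roll 5: 145 = 145
  roll 6: 135 = 135
  roll 7: 130 = 130
  roll 8: 130 = 130
  roll 9: 130 = 130
  roll 10: 120 + 70 = 190
  roll 11: 115 = 115
  roll 12: 95 + 95 = 190
No arrangement into 11 paper rolls stays within capacity, so 12 is optimal.

12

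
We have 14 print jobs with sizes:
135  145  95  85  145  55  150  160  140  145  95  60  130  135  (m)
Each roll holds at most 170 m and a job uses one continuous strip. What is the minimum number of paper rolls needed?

Total = 160 + 150 + 145 + 145 + 145 + 140 + 135 + 135 + 130 + 95 + 95 + 85 + 60 + 55 = 1675 m.
Lower bound: ⌈1675/170⌉ = 10 paper rolls.
Also, 11 print jobs each exceed 85 m, and no two of those can share a roll, so at least 11 paper rolls are needed.
A packing using 12 paper rolls:
  roll 1: 160 = 160
  roll 2: 150 = 150
  roll 3: 145 = 145
  roll 4: 145 = 145
  roll 5: 145 = 145
  roll 6: 140 = 140
  roll 7: 135 = 135
  roll 8: 135 = 135
  roll 9: 130 = 130
  roll 10: 95 + 60 = 155
  roll 11: 95 + 55 = 150
  roll 12: 85 = 85
No arrangement into 11 paper rolls stays within capacity, so 12 is optimal.

12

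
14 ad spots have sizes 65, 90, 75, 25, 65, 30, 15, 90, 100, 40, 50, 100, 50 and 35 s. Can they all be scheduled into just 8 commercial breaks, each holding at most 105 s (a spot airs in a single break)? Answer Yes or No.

No

Total = 830 s; ⌈830/105⌉ = 8.
The bound of 8 does not rule out 8, but exhaustive search shows no assignment into 8 commercial breaks of capacity 105 s exists — the minimum is 9.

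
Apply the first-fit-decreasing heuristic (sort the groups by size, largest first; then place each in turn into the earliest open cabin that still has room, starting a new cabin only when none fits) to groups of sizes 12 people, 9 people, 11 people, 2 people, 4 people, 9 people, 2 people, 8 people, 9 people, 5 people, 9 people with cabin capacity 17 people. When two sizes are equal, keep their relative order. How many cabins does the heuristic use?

Sorted descending: 12, 11, 9, 9, 9, 9, 8, 5, 4, 2, 2.
  12 → cabin 1 (new)  [load 12/17]
  11 → cabin 2 (new)  [load 11/17]
  9 → cabin 3 (new)  [load 9/17]
  9 → cabin 4 (new)  [load 9/17]
  9 → cabin 5 (new)  [load 9/17]
  9 → cabin 6 (new)  [load 9/17]
  8 → cabin 3  [load 17/17]
  5 → cabin 1  [load 17/17]
  4 → cabin 2  [load 15/17]
  2 → cabin 2  [load 17/17]
  2 → cabin 4  [load 11/17]
6 cabins opened.

6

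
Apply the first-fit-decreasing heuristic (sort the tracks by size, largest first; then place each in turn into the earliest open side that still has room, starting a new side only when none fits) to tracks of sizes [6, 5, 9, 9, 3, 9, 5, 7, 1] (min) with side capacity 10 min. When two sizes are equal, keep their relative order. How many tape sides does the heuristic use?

Sorted descending: 9, 9, 9, 7, 6, 5, 5, 3, 1.
  9 → side 1 (new)  [load 9/10]
  9 → side 2 (new)  [load 9/10]
  9 → side 3 (new)  [load 9/10]
  7 → side 4 (new)  [load 7/10]
  6 → side 5 (new)  [load 6/10]
  5 → side 6 (new)  [load 5/10]
  5 → side 6  [load 10/10]
  3 → side 4  [load 10/10]
  1 → side 1  [load 10/10]
6 tape sides opened.

6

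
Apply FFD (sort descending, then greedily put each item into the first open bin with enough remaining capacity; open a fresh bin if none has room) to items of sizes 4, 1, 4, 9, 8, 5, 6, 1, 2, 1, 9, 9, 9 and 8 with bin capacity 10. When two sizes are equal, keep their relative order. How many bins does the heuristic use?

8

Sorted descending: 9, 9, 9, 9, 8, 8, 6, 5, 4, 4, 2, 1, 1, 1.
  9 → bin 1 (new)  [load 9/10]
  9 → bin 2 (new)  [load 9/10]
  9 → bin 3 (new)  [load 9/10]
  9 → bin 4 (new)  [load 9/10]
  8 → bin 5 (new)  [load 8/10]
  8 → bin 6 (new)  [load 8/10]
  6 → bin 7 (new)  [load 6/10]
  5 → bin 8 (new)  [load 5/10]
  4 → bin 7  [load 10/10]
  4 → bin 8  [load 9/10]
  2 → bin 5  [load 10/10]
  1 → bin 1  [load 10/10]
  1 → bin 2  [load 10/10]
  1 → bin 3  [load 10/10]
8 bins opened.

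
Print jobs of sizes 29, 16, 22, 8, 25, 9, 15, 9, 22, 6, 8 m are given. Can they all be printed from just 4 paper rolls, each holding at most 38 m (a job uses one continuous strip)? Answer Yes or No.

No

Total = 169 m; ⌈169/38⌉ = 5.
At least 5 paper rolls are required, but only 4 are allowed.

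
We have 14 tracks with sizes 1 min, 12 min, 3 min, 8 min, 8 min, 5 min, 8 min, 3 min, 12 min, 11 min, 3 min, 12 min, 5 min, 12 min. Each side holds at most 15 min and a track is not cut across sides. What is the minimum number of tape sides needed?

Total = 12 + 12 + 12 + 12 + 11 + 8 + 8 + 8 + 5 + 5 + 3 + 3 + 3 + 1 = 103 min.
Lower bound: ⌈103/15⌉ = 7 tape sides.
Also, 8 tracks each exceed 15/2 min, and no two of those can share a side, so at least 8 tape sides are needed.
A packing using 8 tape sides:
  side 1: 12 + 3 = 15
  side 2: 12 + 3 = 15
  side 3: 12 + 3 = 15
  side 4: 12 + 1 = 13
  side 5: 11 = 11
  side 6: 8 + 5 = 13
  side 7: 8 + 5 = 13
  side 8: 8 = 8
This matches the lower bound, so 8 is optimal.

8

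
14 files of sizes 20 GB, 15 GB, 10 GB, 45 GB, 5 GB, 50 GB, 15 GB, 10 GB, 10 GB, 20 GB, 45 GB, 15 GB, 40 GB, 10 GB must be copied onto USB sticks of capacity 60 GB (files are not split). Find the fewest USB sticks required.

Total = 50 + 45 + 45 + 40 + 20 + 20 + 15 + 15 + 15 + 10 + 10 + 10 + 10 + 5 = 310 GB.
Lower bound: ⌈310/60⌉ = 6 USB sticks.
A packing using 6 USB sticks:
  USB stick 1: 50 + 10 = 60
  USB stick 2: 45 + 15 = 60
  USB stick 3: 45 + 15 = 60
  USB stick 4: 40 + 20 = 60
  USB stick 5: 20 + 15 + 10 + 10 + 5 = 60
  USB stick 6: 10 = 10
This matches the lower bound, so 6 is optimal.

6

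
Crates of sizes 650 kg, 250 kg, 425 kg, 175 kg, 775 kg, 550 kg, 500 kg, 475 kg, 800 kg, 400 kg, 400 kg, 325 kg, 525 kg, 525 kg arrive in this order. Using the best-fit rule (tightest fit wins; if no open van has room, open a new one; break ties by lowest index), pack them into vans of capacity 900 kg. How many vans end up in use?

9

  650 → van 1 (new)  [load 650/900]
  250 → van 1  [load 900/900]
  425 → van 2 (new)  [load 425/900]
  175 → van 2  [load 600/900]
  775 → van 3 (new)  [load 775/900]
  550 → van 4 (new)  [load 550/900]
  500 → van 5 (new)  [load 500/900]
  475 → van 6 (new)  [load 475/900]
  800 → van 7 (new)  [load 800/900]
  400 → van 5  [load 900/900]
  400 → van 6  [load 875/900]
  325 → van 4  [load 875/900]
  525 → van 8 (new)  [load 525/900]
  525 → van 9 (new)  [load 525/900]
9 vans opened.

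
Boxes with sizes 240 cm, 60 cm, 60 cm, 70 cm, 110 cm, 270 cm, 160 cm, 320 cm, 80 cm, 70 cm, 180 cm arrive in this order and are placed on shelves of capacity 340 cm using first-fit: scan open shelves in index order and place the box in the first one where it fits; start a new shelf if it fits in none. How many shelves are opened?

5

  240 → shelf 1 (new)  [load 240/340]
  60 → shelf 1  [load 300/340]
  60 → shelf 2 (new)  [load 60/340]
  70 → shelf 2  [load 130/340]
  110 → shelf 2  [load 240/340]
  270 → shelf 3 (new)  [load 270/340]
  160 → shelf 4 (new)  [load 160/340]
  320 → shelf 5 (new)  [load 320/340]
  80 → shelf 2  [load 320/340]
  70 → shelf 3  [load 340/340]
  180 → shelf 4  [load 340/340]
5 shelves opened.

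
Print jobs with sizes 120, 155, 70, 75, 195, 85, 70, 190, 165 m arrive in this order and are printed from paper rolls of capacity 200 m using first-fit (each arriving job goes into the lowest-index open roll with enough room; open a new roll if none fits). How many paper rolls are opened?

7

  120 → roll 1 (new)  [load 120/200]
  155 → roll 2 (new)  [load 155/200]
  70 → roll 1  [load 190/200]
  75 → roll 3 (new)  [load 75/200]
  195 → roll 4 (new)  [load 195/200]
  85 → roll 3  [load 160/200]
  70 → roll 5 (new)  [load 70/200]
  190 → roll 6 (new)  [load 190/200]
  165 → roll 7 (new)  [load 165/200]
7 paper rolls opened.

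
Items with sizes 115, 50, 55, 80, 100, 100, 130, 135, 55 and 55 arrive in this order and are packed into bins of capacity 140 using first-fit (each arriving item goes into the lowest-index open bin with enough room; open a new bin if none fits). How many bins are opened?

8

  115 → bin 1 (new)  [load 115/140]
  50 → bin 2 (new)  [load 50/140]
  55 → bin 2  [load 105/140]
  80 → bin 3 (new)  [load 80/140]
  100 → bin 4 (new)  [load 100/140]
  100 → bin 5 (new)  [load 100/140]
  130 → bin 6 (new)  [load 130/140]
  135 → bin 7 (new)  [load 135/140]
  55 → bin 3  [load 135/140]
  55 → bin 8 (new)  [load 55/140]
8 bins opened.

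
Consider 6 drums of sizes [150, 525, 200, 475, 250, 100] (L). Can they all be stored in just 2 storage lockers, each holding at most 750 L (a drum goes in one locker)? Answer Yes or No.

Total = 1700 L; ⌈1700/750⌉ = 3.
At least 3 storage lockers are required, but only 2 are allowed.

No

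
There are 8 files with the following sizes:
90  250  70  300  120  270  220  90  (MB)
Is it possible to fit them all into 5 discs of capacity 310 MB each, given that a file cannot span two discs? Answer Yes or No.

Yes

A valid assignment using 5 discs:
  disc 1: 300 = 300
  disc 2: 270 = 270
  disc 3: 250 = 250
  disc 4: 220 + 90 = 310
  disc 5: 120 + 90 + 70 = 280
Every load is within 310 MB, so 5 discs suffice.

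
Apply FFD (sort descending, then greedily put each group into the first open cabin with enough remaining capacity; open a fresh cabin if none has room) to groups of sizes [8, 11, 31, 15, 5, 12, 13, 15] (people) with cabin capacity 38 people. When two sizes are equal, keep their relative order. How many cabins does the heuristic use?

Sorted descending: 31, 15, 15, 13, 12, 11, 8, 5.
  31 → cabin 1 (new)  [load 31/38]
  15 → cabin 2 (new)  [load 15/38]
  15 → cabin 2  [load 30/38]
  13 → cabin 3 (new)  [load 13/38]
  12 → cabin 3  [load 25/38]
  11 → cabin 3  [load 36/38]
  8 → cabin 2  [load 38/38]
  5 → cabin 1  [load 36/38]
3 cabins opened.

3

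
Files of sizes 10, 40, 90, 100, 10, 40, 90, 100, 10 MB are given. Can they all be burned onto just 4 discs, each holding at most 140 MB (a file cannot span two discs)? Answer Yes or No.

Yes

A valid assignment using 4 discs:
  disc 1: 100 + 40 = 140
  disc 2: 100 + 40 = 140
  disc 3: 90 + 10 + 10 + 10 = 120
  disc 4: 90 = 90
Every load is within 140 MB, so 4 discs suffice.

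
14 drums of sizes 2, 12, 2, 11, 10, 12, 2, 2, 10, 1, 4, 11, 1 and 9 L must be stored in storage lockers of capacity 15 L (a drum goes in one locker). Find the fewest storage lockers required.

7

Total = 12 + 12 + 11 + 11 + 10 + 10 + 9 + 4 + 2 + 2 + 2 + 2 + 1 + 1 = 89 L.
Lower bound: ⌈89/15⌉ = 6 storage lockers.
Also, 7 drums each exceed 15/2 L, and no two of those can share a locker, so at least 7 storage lockers are needed.
A packing using 7 storage lockers:
  locker 1: 12 + 2 + 1 = 15
  locker 2: 12 + 2 + 1 = 15
  locker 3: 11 + 4 = 15
  locker 4: 11 + 2 + 2 = 15
  locker 5: 10 = 10
  locker 6: 10 = 10
  locker 7: 9 = 9
This matches the lower bound, so 7 is optimal.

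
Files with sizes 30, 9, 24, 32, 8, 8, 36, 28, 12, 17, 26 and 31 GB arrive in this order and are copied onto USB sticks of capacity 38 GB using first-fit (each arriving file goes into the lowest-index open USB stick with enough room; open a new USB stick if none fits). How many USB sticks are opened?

8

  30 → USB stick 1 (new)  [load 30/38]
  9 → USB stick 2 (new)  [load 9/38]
  24 → USB stick 2  [load 33/38]
  32 → USB stick 3 (new)  [load 32/38]
  8 → USB stick 1  [load 38/38]
  8 → USB stick 4 (new)  [load 8/38]
  36 → USB stick 5 (new)  [load 36/38]
  28 → USB stick 4  [load 36/38]
  12 → USB stick 6 (new)  [load 12/38]
  17 → USB stick 6  [load 29/38]
  26 → USB stick 7 (new)  [load 26/38]
  31 → USB stick 8 (new)  [load 31/38]
8 USB sticks opened.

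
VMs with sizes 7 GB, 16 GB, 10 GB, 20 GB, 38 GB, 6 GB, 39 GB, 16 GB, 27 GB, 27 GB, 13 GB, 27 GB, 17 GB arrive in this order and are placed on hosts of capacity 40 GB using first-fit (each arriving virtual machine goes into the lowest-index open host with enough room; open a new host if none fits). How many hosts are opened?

  7 → host 1 (new)  [load 7/40]
  16 → host 1  [load 23/40]
  10 → host 1  [load 33/40]
  20 → host 2 (new)  [load 20/40]
  38 → host 3 (new)  [load 38/40]
  6 → host 1  [load 39/40]
  39 → host 4 (new)  [load 39/40]
  16 → host 2  [load 36/40]
  27 → host 5 (new)  [load 27/40]
  27 → host 6 (new)  [load 27/40]
  13 → host 5  [load 40/40]
  27 → host 7 (new)  [load 27/40]
  17 → host 8 (new)  [load 17/40]
8 hosts opened.

8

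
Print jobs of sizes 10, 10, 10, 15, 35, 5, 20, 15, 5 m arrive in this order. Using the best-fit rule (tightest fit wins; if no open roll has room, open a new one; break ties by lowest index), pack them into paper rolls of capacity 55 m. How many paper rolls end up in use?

  10 → roll 1 (new)  [load 10/55]
  10 → roll 1  [load 20/55]
  10 → roll 1  [load 30/55]
  15 → roll 1  [load 45/55]
  35 → roll 2 (new)  [load 35/55]
  5 → roll 1  [load 50/55]
  20 → roll 2  [load 55/55]
  15 → roll 3 (new)  [load 15/55]
  5 → roll 1  [load 55/55]
3 paper rolls opened.

3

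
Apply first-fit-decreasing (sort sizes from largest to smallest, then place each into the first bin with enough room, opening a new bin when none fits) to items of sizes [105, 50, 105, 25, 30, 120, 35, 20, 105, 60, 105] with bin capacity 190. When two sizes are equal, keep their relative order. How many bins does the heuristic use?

5

Sorted descending: 120, 105, 105, 105, 105, 60, 50, 35, 30, 25, 20.
  120 → bin 1 (new)  [load 120/190]
  105 → bin 2 (new)  [load 105/190]
  105 → bin 3 (new)  [load 105/190]
  105 → bin 4 (new)  [load 105/190]
  105 → bin 5 (new)  [load 105/190]
  60 → bin 1  [load 180/190]
  50 → bin 2  [load 155/190]
  35 → bin 2  [load 190/190]
  30 → bin 3  [load 135/190]
  25 → bin 3  [load 160/190]
  20 → bin 3  [load 180/190]
5 bins opened.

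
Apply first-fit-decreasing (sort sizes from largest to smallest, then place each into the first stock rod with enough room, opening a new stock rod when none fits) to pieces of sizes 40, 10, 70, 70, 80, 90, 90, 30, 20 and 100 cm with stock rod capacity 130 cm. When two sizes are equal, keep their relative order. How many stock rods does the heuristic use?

6

Sorted descending: 100, 90, 90, 80, 70, 70, 40, 30, 20, 10.
  100 → stock rod 1 (new)  [load 100/130]
  90 → stock rod 2 (new)  [load 90/130]
  90 → stock rod 3 (new)  [load 90/130]
  80 → stock rod 4 (new)  [load 80/130]
  70 → stock rod 5 (new)  [load 70/130]
  70 → stock rod 6 (new)  [load 70/130]
  40 → stock rod 2  [load 130/130]
  30 → stock rod 1  [load 130/130]
  20 → stock rod 3  [load 110/130]
  10 → stock rod 3  [load 120/130]
6 stock rods opened.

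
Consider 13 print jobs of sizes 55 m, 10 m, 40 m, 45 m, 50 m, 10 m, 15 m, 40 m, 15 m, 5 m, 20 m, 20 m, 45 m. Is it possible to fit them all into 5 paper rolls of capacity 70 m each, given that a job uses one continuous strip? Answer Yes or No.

No

Total = 370 m; ⌈370/70⌉ = 6.
At least 6 paper rolls are required, but only 5 are allowed.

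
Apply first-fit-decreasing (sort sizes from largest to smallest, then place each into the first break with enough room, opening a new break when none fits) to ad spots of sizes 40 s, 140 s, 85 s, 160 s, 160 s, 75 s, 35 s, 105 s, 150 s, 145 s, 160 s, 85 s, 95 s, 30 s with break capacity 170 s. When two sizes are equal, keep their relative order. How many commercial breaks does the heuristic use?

Sorted descending: 160, 160, 160, 150, 145, 140, 105, 95, 85, 85, 75, 40, 35, 30.
  160 → break 1 (new)  [load 160/170]
  160 → break 2 (new)  [load 160/170]
  160 → break 3 (new)  [load 160/170]
  150 → break 4 (new)  [load 150/170]
  145 → break 5 (new)  [load 145/170]
  140 → break 6 (new)  [load 140/170]
  105 → break 7 (new)  [load 105/170]
  95 → break 8 (new)  [load 95/170]
  85 → break 9 (new)  [load 85/170]
  85 → break 9  [load 170/170]
  75 → break 8  [load 170/170]
  40 → break 7  [load 145/170]
  35 → break 10 (new)  [load 35/170]
  30 → break 6  [load 170/170]
10 commercial breaks opened.

10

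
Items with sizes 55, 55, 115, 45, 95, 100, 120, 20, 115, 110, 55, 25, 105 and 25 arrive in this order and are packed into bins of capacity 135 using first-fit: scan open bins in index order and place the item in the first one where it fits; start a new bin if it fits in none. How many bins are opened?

9

  55 → bin 1 (new)  [load 55/135]
  55 → bin 1  [load 110/135]
  115 → bin 2 (new)  [load 115/135]
  45 → bin 3 (new)  [load 45/135]
  95 → bin 4 (new)  [load 95/135]
  100 → bin 5 (new)  [load 100/135]
  120 → bin 6 (new)  [load 120/135]
  20 → bin 1  [load 130/135]
  115 → bin 7 (new)  [load 115/135]
  110 → bin 8 (new)  [load 110/135]
  55 → bin 3  [load 100/135]
  25 → bin 3  [load 125/135]
  105 → bin 9 (new)  [load 105/135]
  25 → bin 4  [load 120/135]
9 bins opened.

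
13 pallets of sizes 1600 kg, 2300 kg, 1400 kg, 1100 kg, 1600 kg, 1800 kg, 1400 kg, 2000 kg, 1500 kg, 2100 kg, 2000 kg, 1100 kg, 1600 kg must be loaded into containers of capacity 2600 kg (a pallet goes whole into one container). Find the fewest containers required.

Total = 2300 + 2100 + 2000 + 2000 + 1800 + 1600 + 1600 + 1600 + 1500 + 1400 + 1400 + 1100 + 1100 = 21500 kg.
Lower bound: ⌈21500/2600⌉ = 9 containers.
Also, 11 pallets each exceed 1300 kg, and no two of those can share a container, so at least 11 containers are needed.
A packing using 11 containers:
  container 1: 2300 = 2300
  container 2: 2100 = 2100
  container 3: 2000 = 2000
  container 4: 2000 = 2000
  container 5: 1800 = 1800
  container 6: 1600 = 1600
  container 7: 1600 = 1600
  container 8: 1600 = 1600
  container 9: 1500 + 1100 = 2600
  container 10: 1400 + 1100 = 2500
  container 11: 1400 = 1400
This matches the lower bound, so 11 is optimal.

11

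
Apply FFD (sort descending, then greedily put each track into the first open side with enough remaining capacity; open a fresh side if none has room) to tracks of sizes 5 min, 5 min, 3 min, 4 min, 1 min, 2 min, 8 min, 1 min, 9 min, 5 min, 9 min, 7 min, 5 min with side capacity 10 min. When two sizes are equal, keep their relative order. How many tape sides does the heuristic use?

Sorted descending: 9, 9, 8, 7, 5, 5, 5, 5, 4, 3, 2, 1, 1.
  9 → side 1 (new)  [load 9/10]
  9 → side 2 (new)  [load 9/10]
  8 → side 3 (new)  [load 8/10]
  7 → side 4 (new)  [load 7/10]
  5 → side 5 (new)  [load 5/10]
  5 → side 5  [load 10/10]
  5 → side 6 (new)  [load 5/10]
  5 → side 6  [load 10/10]
  4 → side 7 (new)  [load 4/10]
  3 → side 4  [load 10/10]
  2 → side 3  [load 10/10]
  1 → side 1  [load 10/10]
  1 → side 2  [load 10/10]
7 tape sides opened.

7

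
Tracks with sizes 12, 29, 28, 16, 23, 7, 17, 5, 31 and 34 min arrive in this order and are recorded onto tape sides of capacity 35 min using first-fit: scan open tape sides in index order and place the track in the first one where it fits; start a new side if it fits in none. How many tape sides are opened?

  12 → side 1 (new)  [load 12/35]
  29 → side 2 (new)  [load 29/35]
  28 → side 3 (new)  [load 28/35]
  16 → side 1  [load 28/35]
  23 → side 4 (new)  [load 23/35]
  7 → side 1  [load 35/35]
  17 → side 5 (new)  [load 17/35]
  5 → side 2  [load 34/35]
  31 → side 6 (new)  [load 31/35]
  34 → side 7 (new)  [load 34/35]
7 tape sides opened.

7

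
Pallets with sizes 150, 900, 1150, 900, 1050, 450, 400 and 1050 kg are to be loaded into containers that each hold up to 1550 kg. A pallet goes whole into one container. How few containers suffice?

Total = 1150 + 1050 + 1050 + 900 + 900 + 450 + 400 + 150 = 6050 kg.
Lower bound: ⌈6050/1550⌉ = 4 containers.
Also, 5 pallets each exceed 775 kg, and no two of those can share a container, so at least 5 containers are needed.
A packing using 5 containers:
  container 1: 1150 + 400 = 1550
  container 2: 1050 + 450 = 1500
  container 3: 1050 + 150 = 1200
  container 4: 900 = 900
  container 5: 900 = 900
This matches the lower bound, so 5 is optimal.

5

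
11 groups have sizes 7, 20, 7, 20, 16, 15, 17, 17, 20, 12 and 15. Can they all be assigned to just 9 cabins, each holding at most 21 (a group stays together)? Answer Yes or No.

Total = 166; ⌈166/21⌉ = 8.
9 groups each exceed half the capacity and cannot share a cabin, forcing at least 9 cabins.
The bound of 9 does not rule out 9, but exhaustive search shows no assignment into 9 cabins of capacity 21 exists — the minimum is 10.

No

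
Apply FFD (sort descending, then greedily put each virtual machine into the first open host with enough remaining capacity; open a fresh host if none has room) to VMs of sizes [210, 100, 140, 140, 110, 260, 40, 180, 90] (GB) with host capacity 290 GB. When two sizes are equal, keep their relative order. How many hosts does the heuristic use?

Sorted descending: 260, 210, 180, 140, 140, 110, 100, 90, 40.
  260 → host 1 (new)  [load 260/290]
  210 → host 2 (new)  [load 210/290]
  180 → host 3 (new)  [load 180/290]
  140 → host 4 (new)  [load 140/290]
  140 → host 4  [load 280/290]
  110 → host 3  [load 290/290]
  100 → host 5 (new)  [load 100/290]
  90 → host 5  [load 190/290]
  40 → host 2  [load 250/290]
5 hosts opened.

5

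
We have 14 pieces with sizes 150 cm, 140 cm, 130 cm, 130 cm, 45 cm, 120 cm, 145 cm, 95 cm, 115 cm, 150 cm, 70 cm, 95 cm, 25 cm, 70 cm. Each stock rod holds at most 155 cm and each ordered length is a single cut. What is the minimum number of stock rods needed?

Total = 150 + 150 + 145 + 140 + 130 + 130 + 120 + 115 + 95 + 95 + 70 + 70 + 45 + 25 = 1480 cm.
Lower bound: ⌈1480/155⌉ = 10 stock rods.
A packing using 11 stock rods:
  stock rod 1: 150 = 150
  stock rod 2: 150 = 150
  stock rod 3: 145 = 145
  stock rod 4: 140 = 140
  stock rod 5: 130 + 25 = 155
  stock rod 6: 130 = 130
  stock rod 7: 120 = 120
  stock rod 8: 115 = 115
  stock rod 9: 95 + 45 = 140
  stock rod 10: 95 = 95
  stock rod 11: 70 + 70 = 140
No arrangement into 10 stock rods stays within capacity, so 11 is optimal.

11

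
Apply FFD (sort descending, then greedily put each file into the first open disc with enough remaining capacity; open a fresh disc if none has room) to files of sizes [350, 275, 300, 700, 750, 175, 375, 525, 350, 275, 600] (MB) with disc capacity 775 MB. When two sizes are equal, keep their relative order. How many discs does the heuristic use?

Sorted descending: 750, 700, 600, 525, 375, 350, 350, 300, 275, 275, 175.
  750 → disc 1 (new)  [load 750/775]
  700 → disc 2 (new)  [load 700/775]
  600 → disc 3 (new)  [load 600/775]
  525 → disc 4 (new)  [load 525/775]
  375 → disc 5 (new)  [load 375/775]
  350 → disc 5  [load 725/775]
  350 → disc 6 (new)  [load 350/775]
  300 → disc 6  [load 650/775]
  275 → disc 7 (new)  [load 275/775]
  275 → disc 7  [load 550/775]
  175 → disc 3  [load 775/775]
7 discs opened.

7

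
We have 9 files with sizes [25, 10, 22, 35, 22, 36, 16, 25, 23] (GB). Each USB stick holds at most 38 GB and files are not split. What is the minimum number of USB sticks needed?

Total = 36 + 35 + 25 + 25 + 23 + 22 + 22 + 16 + 10 = 214 GB.
Lower bound: ⌈214/38⌉ = 6 USB sticks.
Also, 7 files each exceed 19 GB, and no two of those can share a USB stick, so at least 7 USB sticks are needed.
A packing using 7 USB sticks:
  USB stick 1: 36 = 36
  USB stick 2: 35 = 35
  USB stick 3: 25 + 10 = 35
  USB stick 4: 25 = 25
  USB stick 5: 23 = 23
  USB stick 6: 22 + 16 = 38
  USB stick 7: 22 = 22
This matches the lower bound, so 7 is optimal.

7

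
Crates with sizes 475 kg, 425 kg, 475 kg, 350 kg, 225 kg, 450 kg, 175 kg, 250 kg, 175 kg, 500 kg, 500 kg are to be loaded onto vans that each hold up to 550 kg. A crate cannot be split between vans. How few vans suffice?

9

Total = 500 + 500 + 475 + 475 + 450 + 425 + 350 + 250 + 225 + 175 + 175 = 4000 kg.
Lower bound: ⌈4000/550⌉ = 8 vans.
A packing using 9 vans:
  van 1: 500 = 500
  van 2: 500 = 500
  van 3: 475 = 475
  van 4: 475 = 475
  van 5: 450 = 450
  van 6: 425 = 425
  van 7: 350 + 175 = 525
  van 8: 250 + 225 = 475
  van 9: 175 = 175
No arrangement into 8 vans stays within capacity, so 9 is optimal.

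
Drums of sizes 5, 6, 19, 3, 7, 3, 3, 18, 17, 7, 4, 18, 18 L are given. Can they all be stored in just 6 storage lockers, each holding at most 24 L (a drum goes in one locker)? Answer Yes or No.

A valid assignment using 6 storage lockers:
  locker 1: 19 + 5 = 24
  locker 2: 18 + 6 = 24
  locker 3: 18 + 4 = 22
  locker 4: 18 + 3 + 3 = 24
  locker 5: 17 + 7 = 24
  locker 6: 7 + 3 = 10
Every load is within 24 L, so 6 storage lockers suffice.

Yes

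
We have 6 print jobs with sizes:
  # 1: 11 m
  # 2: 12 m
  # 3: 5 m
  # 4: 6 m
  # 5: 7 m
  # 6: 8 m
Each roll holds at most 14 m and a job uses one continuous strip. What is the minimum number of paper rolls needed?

Total = 12 + 11 + 8 + 7 + 6 + 5 = 49 m.
Lower bound: ⌈49/14⌉ = 4 paper rolls.
A packing using 4 paper rolls:
  roll 1: 12 = 12
  roll 2: 11 = 11
  roll 3: 8 + 6 = 14
  roll 4: 7 + 5 = 12
This matches the lower bound, so 4 is optimal.

4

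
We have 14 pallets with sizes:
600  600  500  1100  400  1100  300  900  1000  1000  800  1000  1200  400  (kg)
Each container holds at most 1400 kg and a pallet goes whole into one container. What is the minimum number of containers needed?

Total = 1200 + 1100 + 1100 + 1000 + 1000 + 1000 + 900 + 800 + 600 + 600 + 500 + 400 + 400 + 300 = 10900 kg.
Lower bound: ⌈10900/1400⌉ = 8 containers.
A packing using 9 containers:
  container 1: 1200 = 1200
  container 2: 1100 + 300 = 1400
  container 3: 1100 = 1100
  container 4: 1000 + 400 = 1400
  container 5: 1000 + 400 = 1400
  container 6: 1000 = 1000
  container 7: 900 + 500 = 1400
  container 8: 800 + 600 = 1400
  container 9: 600 = 600
No arrangement into 8 containers stays within capacity, so 9 is optimal.

9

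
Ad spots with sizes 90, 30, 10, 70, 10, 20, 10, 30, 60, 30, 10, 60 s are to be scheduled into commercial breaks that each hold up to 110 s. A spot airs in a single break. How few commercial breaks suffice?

Total = 90 + 70 + 60 + 60 + 30 + 30 + 30 + 20 + 10 + 10 + 10 + 10 = 430 s.
Lower bound: ⌈430/110⌉ = 4 commercial breaks.
A packing using 4 commercial breaks:
  break 1: 90 + 20 = 110
  break 2: 70 + 30 + 10 = 110
  break 3: 60 + 30 + 10 + 10 = 110
  break 4: 60 + 30 + 10 = 100
This matches the lower bound, so 4 is optimal.

4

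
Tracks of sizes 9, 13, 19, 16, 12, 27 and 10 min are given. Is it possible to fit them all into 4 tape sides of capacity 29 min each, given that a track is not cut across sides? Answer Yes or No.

Yes

A valid assignment using 4 tape sides:
  side 1: 27 = 27
  side 2: 19 + 10 = 29
  side 3: 16 + 13 = 29
  side 4: 12 + 9 = 21
Every load is within 29 min, so 4 tape sides suffice.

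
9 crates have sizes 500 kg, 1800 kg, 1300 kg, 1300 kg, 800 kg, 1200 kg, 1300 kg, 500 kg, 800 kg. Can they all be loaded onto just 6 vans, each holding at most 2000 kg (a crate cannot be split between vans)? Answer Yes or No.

A valid assignment using 6 vans:
  van 1: 1800 = 1800
  van 2: 1300 + 500 = 1800
  van 3: 1300 + 500 = 1800
  van 4: 1300 = 1300
  van 5: 1200 + 800 = 2000
  van 6: 800 = 800
Every load is within 2000 kg, so 6 vans suffice.

Yes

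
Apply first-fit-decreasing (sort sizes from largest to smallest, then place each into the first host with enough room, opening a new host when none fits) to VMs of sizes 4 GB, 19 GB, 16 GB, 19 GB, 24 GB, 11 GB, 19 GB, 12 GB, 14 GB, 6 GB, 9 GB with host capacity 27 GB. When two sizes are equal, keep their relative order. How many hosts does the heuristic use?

Sorted descending: 24, 19, 19, 19, 16, 14, 12, 11, 9, 6, 4.
  24 → host 1 (new)  [load 24/27]
  19 → host 2 (new)  [load 19/27]
  19 → host 3 (new)  [load 19/27]
  19 → host 4 (new)  [load 19/27]
  16 → host 5 (new)  [load 16/27]
  14 → host 6 (new)  [load 14/27]
  12 → host 6  [load 26/27]
  11 → host 5  [load 27/27]
  9 → host 7 (new)  [load 9/27]
  6 → host 2  [load 25/27]
  4 → host 3  [load 23/27]
7 hosts opened.

7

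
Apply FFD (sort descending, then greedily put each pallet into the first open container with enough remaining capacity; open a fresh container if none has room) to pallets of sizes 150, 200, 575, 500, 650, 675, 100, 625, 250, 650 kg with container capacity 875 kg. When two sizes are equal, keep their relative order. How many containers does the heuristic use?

6

Sorted descending: 675, 650, 650, 625, 575, 500, 250, 200, 150, 100.
  675 → container 1 (new)  [load 675/875]
  650 → container 2 (new)  [load 650/875]
  650 → container 3 (new)  [load 650/875]
  625 → container 4 (new)  [load 625/875]
  575 → container 5 (new)  [load 575/875]
  500 → container 6 (new)  [load 500/875]
  250 → container 4  [load 875/875]
  200 → container 1  [load 875/875]
  150 → container 2  [load 800/875]
  100 → container 3  [load 750/875]
6 containers opened.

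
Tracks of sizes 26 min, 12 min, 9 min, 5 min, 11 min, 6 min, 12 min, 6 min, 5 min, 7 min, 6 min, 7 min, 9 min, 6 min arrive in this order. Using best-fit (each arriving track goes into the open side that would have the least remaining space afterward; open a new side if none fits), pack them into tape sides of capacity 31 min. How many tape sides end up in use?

5

  26 → side 1 (new)  [load 26/31]
  12 → side 2 (new)  [load 12/31]
  9 → side 2  [load 21/31]
  5 → side 1  [load 31/31]
  11 → side 3 (new)  [load 11/31]
  6 → side 2  [load 27/31]
  12 → side 3  [load 23/31]
  6 → side 3  [load 29/31]
  5 → side 4 (new)  [load 5/31]
  7 → side 4  [load 12/31]
  6 → side 4  [load 18/31]
  7 → side 4  [load 25/31]
  9 → side 5 (new)  [load 9/31]
  6 → side 4  [load 31/31]
5 tape sides opened.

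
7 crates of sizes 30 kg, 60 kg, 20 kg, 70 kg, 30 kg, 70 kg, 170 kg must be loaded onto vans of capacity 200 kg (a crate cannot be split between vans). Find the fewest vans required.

3

Total = 170 + 70 + 70 + 60 + 30 + 30 + 20 = 450 kg.
Lower bound: ⌈450/200⌉ = 3 vans.
A packing using 3 vans:
  van 1: 170 + 30 = 200
  van 2: 70 + 70 + 60 = 200
  van 3: 30 + 20 = 50
This matches the lower bound, so 3 is optimal.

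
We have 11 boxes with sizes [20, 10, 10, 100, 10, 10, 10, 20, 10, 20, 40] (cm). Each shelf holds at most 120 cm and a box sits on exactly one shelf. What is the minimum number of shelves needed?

Total = 100 + 40 + 20 + 20 + 20 + 10 + 10 + 10 + 10 + 10 + 10 = 260 cm.
Lower bound: ⌈260/120⌉ = 3 shelves.
A packing using 3 shelves:
  shelf 1: 100 + 20 = 120
  shelf 2: 40 + 20 + 20 + 10 + 10 + 10 + 10 = 120
  shelf 3: 10 + 10 = 20
This matches the lower bound, so 3 is optimal.

3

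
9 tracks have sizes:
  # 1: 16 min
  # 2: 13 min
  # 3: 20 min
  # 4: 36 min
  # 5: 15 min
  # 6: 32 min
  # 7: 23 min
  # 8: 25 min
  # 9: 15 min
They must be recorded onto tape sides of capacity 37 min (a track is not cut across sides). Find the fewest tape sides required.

6

Total = 36 + 32 + 25 + 23 + 20 + 16 + 15 + 15 + 13 = 195 min.
Lower bound: ⌈195/37⌉ = 6 tape sides.
A packing using 6 tape sides:
  side 1: 36 = 36
  side 2: 32 = 32
  side 3: 25 = 25
  side 4: 23 + 13 = 36
  side 5: 20 + 16 = 36
  side 6: 15 + 15 = 30
This matches the lower bound, so 6 is optimal.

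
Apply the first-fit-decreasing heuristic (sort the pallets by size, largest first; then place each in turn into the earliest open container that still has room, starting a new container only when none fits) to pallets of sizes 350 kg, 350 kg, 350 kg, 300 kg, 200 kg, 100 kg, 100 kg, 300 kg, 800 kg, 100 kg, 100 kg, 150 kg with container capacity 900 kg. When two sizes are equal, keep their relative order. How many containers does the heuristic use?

4

Sorted descending: 800, 350, 350, 350, 300, 300, 200, 150, 100, 100, 100, 100.
  800 → container 1 (new)  [load 800/900]
  350 → container 2 (new)  [load 350/900]
  350 → container 2  [load 700/900]
  350 → container 3 (new)  [load 350/900]
  300 → container 3  [load 650/900]
  300 → container 4 (new)  [load 300/900]
  200 → container 2  [load 900/900]
  150 → container 3  [load 800/900]
  100 → container 1  [load 900/900]
  100 → container 3  [load 900/900]
  100 → container 4  [load 400/900]
  100 → container 4  [load 500/900]
4 containers opened.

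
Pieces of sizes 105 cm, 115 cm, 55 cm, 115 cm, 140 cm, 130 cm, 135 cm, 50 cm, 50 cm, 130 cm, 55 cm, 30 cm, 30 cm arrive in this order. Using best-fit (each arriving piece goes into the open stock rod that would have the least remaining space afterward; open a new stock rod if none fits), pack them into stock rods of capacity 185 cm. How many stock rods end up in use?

7

  105 → stock rod 1 (new)  [load 105/185]
  115 → stock rod 2 (new)  [load 115/185]
  55 → stock rod 2  [load 170/185]
  115 → stock rod 3 (new)  [load 115/185]
  140 → stock rod 4 (new)  [load 140/185]
  130 → stock rod 5 (new)  [load 130/185]
  135 → stock rod 6 (new)  [load 135/185]
  50 → stock rod 6  [load 185/185]
  50 → stock rod 5  [load 180/185]
  130 → stock rod 7 (new)  [load 130/185]
  55 → stock rod 7  [load 185/185]
  30 → stock rod 4  [load 170/185]
  30 → stock rod 3  [load 145/185]
7 stock rods opened.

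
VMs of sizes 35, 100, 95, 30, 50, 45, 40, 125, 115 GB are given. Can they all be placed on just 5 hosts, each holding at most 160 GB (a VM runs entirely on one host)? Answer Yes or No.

A valid assignment using 5 hosts:
  host 1: 125 + 35 = 160
  host 2: 115 + 45 = 160
  host 3: 100 + 50 = 150
  host 4: 95 + 40 = 135
  host 5: 30 = 30
Every load is within 160 GB, so 5 hosts suffice.

Yes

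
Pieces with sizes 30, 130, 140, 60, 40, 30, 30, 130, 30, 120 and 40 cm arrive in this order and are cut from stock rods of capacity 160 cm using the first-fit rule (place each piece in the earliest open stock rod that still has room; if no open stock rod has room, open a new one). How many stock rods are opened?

  30 → stock rod 1 (new)  [load 30/160]
  130 → stock rod 1  [load 160/160]
  140 → stock rod 2 (new)  [load 140/160]
  60 → stock rod 3 (new)  [load 60/160]
  40 → stock rod 3  [load 100/160]
  30 → stock rod 3  [load 130/160]
  30 → stock rod 3  [load 160/160]
  130 → stock rod 4 (new)  [load 130/160]
  30 → stock rod 4  [load 160/160]
  120 → stock rod 5 (new)  [load 120/160]
  40 → stock rod 5  [load 160/160]
5 stock rods opened.

5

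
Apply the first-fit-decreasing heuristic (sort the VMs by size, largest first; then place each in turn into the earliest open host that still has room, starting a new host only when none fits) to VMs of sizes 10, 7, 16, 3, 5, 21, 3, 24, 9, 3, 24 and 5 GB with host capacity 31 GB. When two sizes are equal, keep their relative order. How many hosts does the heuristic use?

Sorted descending: 24, 24, 21, 16, 10, 9, 7, 5, 5, 3, 3, 3.
  24 → host 1 (new)  [load 24/31]
  24 → host 2 (new)  [load 24/31]
  21 → host 3 (new)  [load 21/31]
  16 → host 4 (new)  [load 16/31]
  10 → host 3  [load 31/31]
  9 → host 4  [load 25/31]
  7 → host 1  [load 31/31]
  5 → host 2  [load 29/31]
  5 → host 4  [load 30/31]
  3 → host 5 (new)  [load 3/31]
  3 → host 5  [load 6/31]
  3 → host 5  [load 9/31]
5 hosts opened.

5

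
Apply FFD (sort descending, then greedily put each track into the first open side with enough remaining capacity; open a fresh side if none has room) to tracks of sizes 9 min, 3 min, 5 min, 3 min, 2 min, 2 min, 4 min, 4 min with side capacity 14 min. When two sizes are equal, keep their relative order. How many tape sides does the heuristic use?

3

Sorted descending: 9, 5, 4, 4, 3, 3, 2, 2.
  9 → side 1 (new)  [load 9/14]
  5 → side 1  [load 14/14]
  4 → side 2 (new)  [load 4/14]
  4 → side 2  [load 8/14]
  3 → side 2  [load 11/14]
  3 → side 2  [load 14/14]
  2 → side 3 (new)  [load 2/14]
  2 → side 3  [load 4/14]
3 tape sides opened.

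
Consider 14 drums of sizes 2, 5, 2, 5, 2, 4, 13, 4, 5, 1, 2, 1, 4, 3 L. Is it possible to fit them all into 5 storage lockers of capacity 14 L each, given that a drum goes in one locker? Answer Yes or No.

Yes

A valid assignment using 4 storage lockers:
  locker 1: 13 + 1 = 14
  locker 2: 5 + 5 + 4 = 14
  locker 3: 5 + 4 + 4 + 1 = 14
  locker 4: 3 + 2 + 2 + 2 + 2 = 11
That uses only 4 ≤ 5, so 5 storage lockers are enough.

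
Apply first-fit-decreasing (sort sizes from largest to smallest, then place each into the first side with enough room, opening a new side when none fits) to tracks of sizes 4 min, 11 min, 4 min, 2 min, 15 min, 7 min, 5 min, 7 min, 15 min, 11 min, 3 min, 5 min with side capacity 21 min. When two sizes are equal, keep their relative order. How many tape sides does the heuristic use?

Sorted descending: 15, 15, 11, 11, 7, 7, 5, 5, 4, 4, 3, 2.
  15 → side 1 (new)  [load 15/21]
  15 → side 2 (new)  [load 15/21]
  11 → side 3 (new)  [load 11/21]
  11 → side 4 (new)  [load 11/21]
  7 → side 3  [load 18/21]
  7 → side 4  [load 18/21]
  5 → side 1  [load 20/21]
  5 → side 2  [load 20/21]
  4 → side 5 (new)  [load 4/21]
  4 → side 5  [load 8/21]
  3 → side 3  [load 21/21]
  2 → side 4  [load 20/21]
5 tape sides opened.

5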